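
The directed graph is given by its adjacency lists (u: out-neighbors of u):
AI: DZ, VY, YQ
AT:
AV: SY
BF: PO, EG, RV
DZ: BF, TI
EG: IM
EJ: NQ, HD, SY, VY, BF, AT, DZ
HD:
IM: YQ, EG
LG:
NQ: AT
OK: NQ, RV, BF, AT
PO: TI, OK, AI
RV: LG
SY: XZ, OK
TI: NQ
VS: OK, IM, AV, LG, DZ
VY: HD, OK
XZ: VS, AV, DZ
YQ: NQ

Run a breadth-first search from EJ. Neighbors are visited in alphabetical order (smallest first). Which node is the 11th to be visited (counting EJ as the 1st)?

Visit EJ; enqueue AT, BF, DZ, HD, NQ, SY, VY → queue [AT, BF, DZ, HD, NQ, SY, VY]
Visit AT → queue [BF, DZ, HD, NQ, SY, VY]
Visit BF; enqueue EG, PO, RV → queue [DZ, HD, NQ, SY, VY, EG, PO, RV]
Visit DZ; enqueue TI → queue [HD, NQ, SY, VY, EG, PO, RV, TI]
Visit HD → queue [NQ, SY, VY, EG, PO, RV, TI]
Visit NQ → queue [SY, VY, EG, PO, RV, TI]
Visit SY; enqueue OK, XZ → queue [VY, EG, PO, RV, TI, OK, XZ]
Visit VY → queue [EG, PO, RV, TI, OK, XZ]
Visit EG; enqueue IM → queue [PO, RV, TI, OK, XZ, IM]
Visit PO; enqueue AI → queue [RV, TI, OK, XZ, IM, AI]
Visit RV; enqueue LG → queue [TI, OK, XZ, IM, AI, LG]
Visit TI → queue [OK, XZ, IM, AI, LG]
Visit OK → queue [XZ, IM, AI, LG]
Visit XZ; enqueue AV, VS → queue [IM, AI, LG, AV, VS]
Visit IM; enqueue YQ → queue [AI, LG, AV, VS, YQ]
Visit AI → queue [LG, AV, VS, YQ]
Visit LG → queue [AV, VS, YQ]
Visit AV → queue [VS, YQ]
Visit VS → queue [YQ]
Visit YQ → queue []

Visit order: EJ, AT, BF, DZ, HD, NQ, SY, VY, EG, PO, RV, TI, OK, XZ, IM, AI, LG, AV, VS, YQ

RV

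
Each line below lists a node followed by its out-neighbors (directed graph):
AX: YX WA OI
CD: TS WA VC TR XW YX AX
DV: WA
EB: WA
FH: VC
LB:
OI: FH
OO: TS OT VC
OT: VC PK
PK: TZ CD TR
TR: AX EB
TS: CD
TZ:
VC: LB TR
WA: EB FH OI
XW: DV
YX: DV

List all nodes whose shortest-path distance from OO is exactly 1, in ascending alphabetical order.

Level 0: OO
Level 1: OT, TS, VC
Level 2: CD, LB, PK, TR
Level 3: AX, EB, TZ, WA, XW, YX
Level 4: DV, FH, OI

OT, TS, VC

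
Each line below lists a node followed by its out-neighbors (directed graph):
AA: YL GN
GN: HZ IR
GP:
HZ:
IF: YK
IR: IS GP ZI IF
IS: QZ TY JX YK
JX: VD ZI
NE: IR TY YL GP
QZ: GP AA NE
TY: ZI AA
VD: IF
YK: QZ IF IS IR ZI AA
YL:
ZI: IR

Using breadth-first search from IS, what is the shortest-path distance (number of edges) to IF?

2

Level 0: IS
Level 1: JX, QZ, TY, YK
Level 2: AA, GP, IF, IR, NE, VD, ZI
Level 3: GN, YL
Level 4: HZ
IF first appears at level 2.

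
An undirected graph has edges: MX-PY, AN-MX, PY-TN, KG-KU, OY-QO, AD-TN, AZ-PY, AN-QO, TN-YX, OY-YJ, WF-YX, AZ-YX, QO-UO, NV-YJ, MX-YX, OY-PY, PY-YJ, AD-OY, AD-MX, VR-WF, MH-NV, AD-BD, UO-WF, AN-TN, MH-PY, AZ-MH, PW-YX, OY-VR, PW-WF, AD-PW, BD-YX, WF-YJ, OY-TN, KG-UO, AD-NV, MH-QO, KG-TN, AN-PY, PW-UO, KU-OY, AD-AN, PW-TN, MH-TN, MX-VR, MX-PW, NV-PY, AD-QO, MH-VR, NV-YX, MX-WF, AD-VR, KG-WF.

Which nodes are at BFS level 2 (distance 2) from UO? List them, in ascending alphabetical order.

AD, AN, KU, MH, MX, OY, TN, VR, YJ, YX

Level 0: UO
Level 1: KG, PW, QO, WF
Level 2: AD, AN, KU, MH, MX, OY, TN, VR, YJ, YX
Level 3: AZ, BD, NV, PY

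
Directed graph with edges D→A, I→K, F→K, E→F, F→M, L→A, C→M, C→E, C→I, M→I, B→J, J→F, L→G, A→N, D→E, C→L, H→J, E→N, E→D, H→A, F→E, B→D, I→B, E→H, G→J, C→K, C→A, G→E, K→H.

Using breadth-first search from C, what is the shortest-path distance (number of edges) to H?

Level 0: C
Level 1: A, E, I, K, L, M
Level 2: B, D, F, G, H, N
Level 3: J
H first appears at level 2.

2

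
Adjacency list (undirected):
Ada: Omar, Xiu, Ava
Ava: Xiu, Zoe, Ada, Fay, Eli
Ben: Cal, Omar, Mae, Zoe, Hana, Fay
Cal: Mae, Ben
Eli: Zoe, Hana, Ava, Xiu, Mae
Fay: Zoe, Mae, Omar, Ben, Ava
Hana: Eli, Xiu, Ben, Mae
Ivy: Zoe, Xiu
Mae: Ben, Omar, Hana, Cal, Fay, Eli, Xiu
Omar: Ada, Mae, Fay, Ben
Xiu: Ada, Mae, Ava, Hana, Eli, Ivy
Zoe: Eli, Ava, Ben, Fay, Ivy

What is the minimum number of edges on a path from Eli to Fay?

Level 0: Eli
Level 1: Ava, Hana, Mae, Xiu, Zoe
Level 2: Ada, Ben, Cal, Fay, Ivy, Omar
Fay first appears at level 2.

2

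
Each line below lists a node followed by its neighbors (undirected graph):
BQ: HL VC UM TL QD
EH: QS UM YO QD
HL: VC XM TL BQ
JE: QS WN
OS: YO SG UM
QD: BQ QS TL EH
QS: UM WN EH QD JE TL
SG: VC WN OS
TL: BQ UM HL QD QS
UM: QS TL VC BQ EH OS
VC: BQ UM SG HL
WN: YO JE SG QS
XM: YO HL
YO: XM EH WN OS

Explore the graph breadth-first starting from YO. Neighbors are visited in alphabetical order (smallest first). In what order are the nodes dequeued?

Visit YO; enqueue EH, OS, WN, XM → queue [EH, OS, WN, XM]
Visit EH; enqueue QD, QS, UM → queue [OS, WN, XM, QD, QS, UM]
Visit OS; enqueue SG → queue [WN, XM, QD, QS, UM, SG]
Visit WN; enqueue JE → queue [XM, QD, QS, UM, SG, JE]
Visit XM; enqueue HL → queue [QD, QS, UM, SG, JE, HL]
Visit QD; enqueue BQ, TL → queue [QS, UM, SG, JE, HL, BQ, TL]
Visit QS → queue [UM, SG, JE, HL, BQ, TL]
Visit UM; enqueue VC → queue [SG, JE, HL, BQ, TL, VC]
Visit SG → queue [JE, HL, BQ, TL, VC]
Visit JE → queue [HL, BQ, TL, VC]
Visit HL → queue [BQ, TL, VC]
Visit BQ → queue [TL, VC]
Visit TL → queue [VC]
Visit VC → queue []

YO EH OS WN XM QD QS UM SG JE HL BQ TL VC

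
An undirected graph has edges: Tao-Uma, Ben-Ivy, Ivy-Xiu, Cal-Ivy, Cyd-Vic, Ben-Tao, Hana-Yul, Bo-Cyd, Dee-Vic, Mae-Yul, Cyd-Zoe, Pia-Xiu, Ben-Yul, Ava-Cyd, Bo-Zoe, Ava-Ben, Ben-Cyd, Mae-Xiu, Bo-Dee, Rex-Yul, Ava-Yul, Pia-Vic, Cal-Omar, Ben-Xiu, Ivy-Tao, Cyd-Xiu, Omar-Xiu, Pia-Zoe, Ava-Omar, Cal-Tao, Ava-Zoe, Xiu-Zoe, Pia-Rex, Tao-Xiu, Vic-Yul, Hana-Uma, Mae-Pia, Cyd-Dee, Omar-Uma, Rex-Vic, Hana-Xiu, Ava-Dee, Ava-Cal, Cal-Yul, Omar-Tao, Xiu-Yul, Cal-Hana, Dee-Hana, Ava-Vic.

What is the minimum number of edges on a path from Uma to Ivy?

Level 0: Uma
Level 1: Hana, Omar, Tao
Level 2: Ava, Ben, Cal, Dee, Ivy, Xiu, Yul
Level 3: Bo, Cyd, Mae, Pia, Rex, Vic, Zoe
Ivy first appears at level 2.

2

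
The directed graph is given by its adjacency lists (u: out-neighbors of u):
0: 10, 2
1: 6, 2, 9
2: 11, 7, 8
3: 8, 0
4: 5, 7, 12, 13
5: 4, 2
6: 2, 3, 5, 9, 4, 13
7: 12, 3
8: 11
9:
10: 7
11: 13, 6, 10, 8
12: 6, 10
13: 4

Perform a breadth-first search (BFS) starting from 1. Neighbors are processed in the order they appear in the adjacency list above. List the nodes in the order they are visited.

1, 6, 2, 9, 3, 5, 4, 13, 11, 7, 8, 0, 12, 10

Visit 1; enqueue 6, 2, 9 → queue [6, 2, 9]
Visit 6; enqueue 3, 5, 4, 13 → queue [2, 9, 3, 5, 4, 13]
Visit 2; enqueue 11, 7, 8 → queue [9, 3, 5, 4, 13, 11, 7, 8]
Visit 9 → queue [3, 5, 4, 13, 11, 7, 8]
Visit 3; enqueue 0 → queue [5, 4, 13, 11, 7, 8, 0]
Visit 5 → queue [4, 13, 11, 7, 8, 0]
Visit 4; enqueue 12 → queue [13, 11, 7, 8, 0, 12]
Visit 13 → queue [11, 7, 8, 0, 12]
Visit 11; enqueue 10 → queue [7, 8, 0, 12, 10]
Visit 7 → queue [8, 0, 12, 10]
Visit 8 → queue [0, 12, 10]
Visit 0 → queue [12, 10]
Visit 12 → queue [10]
Visit 10 → queue []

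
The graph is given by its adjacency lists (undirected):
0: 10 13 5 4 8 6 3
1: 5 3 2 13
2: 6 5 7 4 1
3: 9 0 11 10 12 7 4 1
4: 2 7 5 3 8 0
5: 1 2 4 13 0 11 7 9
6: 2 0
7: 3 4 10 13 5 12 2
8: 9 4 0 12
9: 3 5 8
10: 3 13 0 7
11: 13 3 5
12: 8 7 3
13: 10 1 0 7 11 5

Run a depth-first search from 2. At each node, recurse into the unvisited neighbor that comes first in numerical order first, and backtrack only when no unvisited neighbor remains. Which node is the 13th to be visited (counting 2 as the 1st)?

9

Visit 2
2 → 1
1 → 3
3 → 0
0 → 4
4 → 5
5 → 7
7 → 10
10 → 13
13 → 11
7 → 12
12 → 8
8 → 9
0 → 6

Visit order: 2, 1, 3, 0, 4, 5, 7, 10, 13, 11, 12, 8, 9, 6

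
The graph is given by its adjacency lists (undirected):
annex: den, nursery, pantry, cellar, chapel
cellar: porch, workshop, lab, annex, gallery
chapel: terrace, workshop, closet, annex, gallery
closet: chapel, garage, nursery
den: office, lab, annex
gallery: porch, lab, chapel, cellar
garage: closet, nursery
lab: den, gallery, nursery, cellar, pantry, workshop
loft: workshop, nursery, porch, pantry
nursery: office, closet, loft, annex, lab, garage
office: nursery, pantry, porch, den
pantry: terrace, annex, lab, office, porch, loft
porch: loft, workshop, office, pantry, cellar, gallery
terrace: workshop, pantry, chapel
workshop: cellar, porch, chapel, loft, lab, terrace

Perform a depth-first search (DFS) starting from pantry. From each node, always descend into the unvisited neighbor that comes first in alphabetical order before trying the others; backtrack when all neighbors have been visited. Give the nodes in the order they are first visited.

pantry, annex, cellar, gallery, chapel, closet, garage, nursery, lab, den, office, porch, loft, workshop, terrace

Visit pantry
pantry → annex
annex → cellar
cellar → gallery
gallery → chapel
chapel → closet
closet → garage
garage → nursery
nursery → lab
lab → den
den → office
office → porch
porch → loft
loft → workshop
workshop → terrace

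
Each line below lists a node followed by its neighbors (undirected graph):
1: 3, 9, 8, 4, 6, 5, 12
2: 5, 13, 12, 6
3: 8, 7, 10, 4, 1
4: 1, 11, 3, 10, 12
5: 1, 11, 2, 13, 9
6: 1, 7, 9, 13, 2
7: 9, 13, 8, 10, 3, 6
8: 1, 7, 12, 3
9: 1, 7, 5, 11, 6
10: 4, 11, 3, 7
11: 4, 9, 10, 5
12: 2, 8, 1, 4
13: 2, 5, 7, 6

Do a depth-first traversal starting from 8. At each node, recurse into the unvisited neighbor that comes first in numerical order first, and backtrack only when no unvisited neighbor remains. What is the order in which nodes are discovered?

8 -> 1 -> 3 -> 4 -> 10 -> 7 -> 6 -> 2 -> 5 -> 9 -> 11 -> 13 -> 12

Visit 8
8 → 1
1 → 3
3 → 4
4 → 10
10 → 7
7 → 6
6 → 2
2 → 5
5 → 9
9 → 11
5 → 13
2 → 12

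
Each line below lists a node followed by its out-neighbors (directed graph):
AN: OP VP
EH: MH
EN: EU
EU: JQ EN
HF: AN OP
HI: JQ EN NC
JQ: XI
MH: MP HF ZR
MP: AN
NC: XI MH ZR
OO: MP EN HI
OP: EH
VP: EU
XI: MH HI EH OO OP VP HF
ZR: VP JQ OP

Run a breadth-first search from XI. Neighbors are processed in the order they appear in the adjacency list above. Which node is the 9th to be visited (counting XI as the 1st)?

MP

Visit XI; enqueue MH, HI, EH, OO, OP, VP, HF → queue [MH, HI, EH, OO, OP, VP, HF]
Visit MH; enqueue MP, ZR → queue [HI, EH, OO, OP, VP, HF, MP, ZR]
Visit HI; enqueue JQ, EN, NC → queue [EH, OO, OP, VP, HF, MP, ZR, JQ, EN, NC]
Visit EH → queue [OO, OP, VP, HF, MP, ZR, JQ, EN, NC]
Visit OO → queue [OP, VP, HF, MP, ZR, JQ, EN, NC]
Visit OP → queue [VP, HF, MP, ZR, JQ, EN, NC]
Visit VP; enqueue EU → queue [HF, MP, ZR, JQ, EN, NC, EU]
Visit HF; enqueue AN → queue [MP, ZR, JQ, EN, NC, EU, AN]
Visit MP → queue [ZR, JQ, EN, NC, EU, AN]
Visit ZR → queue [JQ, EN, NC, EU, AN]
Visit JQ → queue [EN, NC, EU, AN]
Visit EN → queue [NC, EU, AN]
Visit NC → queue [EU, AN]
Visit EU → queue [AN]
Visit AN → queue []

Visit order: XI, MH, HI, EH, OO, OP, VP, HF, MP, ZR, JQ, EN, NC, EU, AN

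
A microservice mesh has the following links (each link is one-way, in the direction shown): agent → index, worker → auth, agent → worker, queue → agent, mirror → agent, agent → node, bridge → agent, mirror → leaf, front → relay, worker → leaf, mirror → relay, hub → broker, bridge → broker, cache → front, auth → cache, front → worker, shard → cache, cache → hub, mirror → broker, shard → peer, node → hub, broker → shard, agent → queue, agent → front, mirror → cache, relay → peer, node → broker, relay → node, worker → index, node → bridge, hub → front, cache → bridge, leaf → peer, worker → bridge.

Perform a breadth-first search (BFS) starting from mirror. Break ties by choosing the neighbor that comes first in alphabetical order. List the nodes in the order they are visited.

Visit mirror; enqueue agent, broker, cache, leaf, relay → queue [agent, broker, cache, leaf, relay]
Visit agent; enqueue front, index, node, queue, worker → queue [broker, cache, leaf, relay, front, index, node, queue, worker]
Visit broker; enqueue shard → queue [cache, leaf, relay, front, index, node, queue, worker, shard]
Visit cache; enqueue bridge, hub → queue [leaf, relay, front, index, node, queue, worker, shard, bridge, hub]
Visit leaf; enqueue peer → queue [relay, front, index, node, queue, worker, shard, bridge, hub, peer]
Visit relay → queue [front, index, node, queue, worker, shard, bridge, hub, peer]
Visit front → queue [index, node, queue, worker, shard, bridge, hub, peer]
Visit index → queue [node, queue, worker, shard, bridge, hub, peer]
Visit node → queue [queue, worker, shard, bridge, hub, peer]
Visit queue → queue [worker, shard, bridge, hub, peer]
Visit worker; enqueue auth → queue [shard, bridge, hub, peer, auth]
Visit shard → queue [bridge, hub, peer, auth]
Visit bridge → queue [hub, peer, auth]
Visit hub → queue [peer, auth]
Visit peer → queue [auth]
Visit auth → queue []

mirror → agent → broker → cache → leaf → relay → front → index → node → queue → worker → shard → bridge → hub → peer → auth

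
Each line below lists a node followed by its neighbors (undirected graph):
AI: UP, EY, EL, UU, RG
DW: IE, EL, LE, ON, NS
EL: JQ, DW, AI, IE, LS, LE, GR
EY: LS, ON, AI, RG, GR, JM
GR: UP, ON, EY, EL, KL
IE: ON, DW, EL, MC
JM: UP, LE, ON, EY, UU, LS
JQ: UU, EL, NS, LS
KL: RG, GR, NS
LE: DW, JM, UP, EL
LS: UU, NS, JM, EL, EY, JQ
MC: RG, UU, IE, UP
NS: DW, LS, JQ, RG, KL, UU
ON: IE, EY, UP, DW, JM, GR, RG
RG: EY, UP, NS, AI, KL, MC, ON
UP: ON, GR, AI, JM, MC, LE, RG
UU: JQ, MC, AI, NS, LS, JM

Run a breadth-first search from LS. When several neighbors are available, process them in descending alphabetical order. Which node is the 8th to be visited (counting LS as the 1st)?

Visit LS; enqueue UU, NS, JQ, JM, EY, EL → queue [UU, NS, JQ, JM, EY, EL]
Visit UU; enqueue MC, AI → queue [NS, JQ, JM, EY, EL, MC, AI]
Visit NS; enqueue RG, KL, DW → queue [JQ, JM, EY, EL, MC, AI, RG, KL, DW]
Visit JQ → queue [JM, EY, EL, MC, AI, RG, KL, DW]
Visit JM; enqueue UP, ON, LE → queue [EY, EL, MC, AI, RG, KL, DW, UP, ON, LE]
Visit EY; enqueue GR → queue [EL, MC, AI, RG, KL, DW, UP, ON, LE, GR]
Visit EL; enqueue IE → queue [MC, AI, RG, KL, DW, UP, ON, LE, GR, IE]
Visit MC → queue [AI, RG, KL, DW, UP, ON, LE, GR, IE]
Visit AI → queue [RG, KL, DW, UP, ON, LE, GR, IE]
Visit RG → queue [KL, DW, UP, ON, LE, GR, IE]
Visit KL → queue [DW, UP, ON, LE, GR, IE]
Visit DW → queue [UP, ON, LE, GR, IE]
Visit UP → queue [ON, LE, GR, IE]
Visit ON → queue [LE, GR, IE]
Visit LE → queue [GR, IE]
Visit GR → queue [IE]
Visit IE → queue []

Visit order: LS, UU, NS, JQ, JM, EY, EL, MC, AI, RG, KL, DW, UP, ON, LE, GR, IE

MC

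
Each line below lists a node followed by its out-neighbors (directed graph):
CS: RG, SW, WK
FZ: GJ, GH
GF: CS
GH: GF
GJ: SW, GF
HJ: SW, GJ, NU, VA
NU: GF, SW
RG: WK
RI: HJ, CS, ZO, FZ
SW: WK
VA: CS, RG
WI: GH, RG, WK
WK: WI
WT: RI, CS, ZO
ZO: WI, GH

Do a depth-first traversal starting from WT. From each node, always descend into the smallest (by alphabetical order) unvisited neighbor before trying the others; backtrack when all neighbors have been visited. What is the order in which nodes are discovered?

WT, CS, RG, WK, WI, GH, GF, SW, RI, FZ, GJ, HJ, NU, VA, ZO

Visit WT
WT → CS
CS → RG
RG → WK
WK → WI
WI → GH
GH → GF
CS → SW
WT → RI
RI → FZ
FZ → GJ
RI → HJ
HJ → NU
HJ → VA
RI → ZO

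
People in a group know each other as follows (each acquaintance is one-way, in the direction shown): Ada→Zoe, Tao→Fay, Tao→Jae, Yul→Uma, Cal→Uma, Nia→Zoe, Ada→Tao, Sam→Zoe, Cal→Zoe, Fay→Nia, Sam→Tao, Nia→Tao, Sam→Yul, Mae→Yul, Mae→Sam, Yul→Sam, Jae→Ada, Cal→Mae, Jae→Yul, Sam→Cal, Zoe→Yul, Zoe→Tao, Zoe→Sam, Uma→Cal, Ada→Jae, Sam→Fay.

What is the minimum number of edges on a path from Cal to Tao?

2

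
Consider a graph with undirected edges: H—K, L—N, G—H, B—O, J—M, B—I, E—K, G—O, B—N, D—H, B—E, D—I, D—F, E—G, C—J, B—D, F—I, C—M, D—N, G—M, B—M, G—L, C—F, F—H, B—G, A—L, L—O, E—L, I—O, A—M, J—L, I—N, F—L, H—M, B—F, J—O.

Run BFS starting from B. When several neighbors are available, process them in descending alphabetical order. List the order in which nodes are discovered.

B, O, N, M, I, G, F, E, D, L, J, H, C, A, K

Visit B; enqueue O, N, M, I, G, F, E, D → queue [O, N, M, I, G, F, E, D]
Visit O; enqueue L, J → queue [N, M, I, G, F, E, D, L, J]
Visit N → queue [M, I, G, F, E, D, L, J]
Visit M; enqueue H, C, A → queue [I, G, F, E, D, L, J, H, C, A]
Visit I → queue [G, F, E, D, L, J, H, C, A]
Visit G → queue [F, E, D, L, J, H, C, A]
Visit F → queue [E, D, L, J, H, C, A]
Visit E; enqueue K → queue [D, L, J, H, C, A, K]
Visit D → queue [L, J, H, C, A, K]
Visit L → queue [J, H, C, A, K]
Visit J → queue [H, C, A, K]
Visit H → queue [C, A, K]
Visit C → queue [A, K]
Visit A → queue [K]
Visit K → queue []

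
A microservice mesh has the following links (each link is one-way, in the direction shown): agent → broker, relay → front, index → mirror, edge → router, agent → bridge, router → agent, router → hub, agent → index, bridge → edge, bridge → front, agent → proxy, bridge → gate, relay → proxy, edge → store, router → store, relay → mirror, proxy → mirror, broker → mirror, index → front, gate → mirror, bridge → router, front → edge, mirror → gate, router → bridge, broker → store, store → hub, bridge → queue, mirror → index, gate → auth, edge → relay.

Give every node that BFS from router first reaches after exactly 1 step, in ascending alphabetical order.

agent, bridge, hub, store

Level 0: router
Level 1: agent, bridge, hub, store
Level 2: broker, edge, front, gate, index, proxy, queue
Level 3: auth, mirror, relay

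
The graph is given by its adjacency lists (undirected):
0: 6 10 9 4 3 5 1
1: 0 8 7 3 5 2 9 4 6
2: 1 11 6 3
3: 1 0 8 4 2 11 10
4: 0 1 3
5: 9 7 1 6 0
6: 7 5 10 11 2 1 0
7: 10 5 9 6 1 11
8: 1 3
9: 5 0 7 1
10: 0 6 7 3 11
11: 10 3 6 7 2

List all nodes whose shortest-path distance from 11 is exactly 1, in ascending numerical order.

Level 0: 11
Level 1: 2, 3, 6, 7, 10
Level 2: 0, 1, 4, 5, 8, 9

2, 3, 6, 7, 10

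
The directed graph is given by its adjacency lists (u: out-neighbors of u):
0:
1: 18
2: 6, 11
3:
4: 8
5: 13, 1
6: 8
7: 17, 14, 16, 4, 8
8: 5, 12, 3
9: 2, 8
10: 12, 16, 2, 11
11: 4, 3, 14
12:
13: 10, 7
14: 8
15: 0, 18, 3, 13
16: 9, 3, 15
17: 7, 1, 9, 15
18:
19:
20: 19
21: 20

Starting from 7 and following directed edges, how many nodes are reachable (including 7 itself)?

19

BFS from 7 visits: 7, 4, 8, 14, 16, 17, 3, 5, 12, 9, 15, 1, 13, 2, 0, 18, 10, 6, 11
Reachable nodes: 19 of 22 total.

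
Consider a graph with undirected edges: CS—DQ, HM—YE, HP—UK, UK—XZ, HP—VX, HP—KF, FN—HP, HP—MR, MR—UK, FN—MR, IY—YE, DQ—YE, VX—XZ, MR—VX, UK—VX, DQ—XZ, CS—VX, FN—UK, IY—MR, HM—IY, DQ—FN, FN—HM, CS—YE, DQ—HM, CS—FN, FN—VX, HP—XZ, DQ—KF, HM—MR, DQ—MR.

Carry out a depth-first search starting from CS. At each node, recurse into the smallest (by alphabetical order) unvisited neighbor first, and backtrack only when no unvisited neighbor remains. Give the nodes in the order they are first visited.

Visit CS
CS → DQ
DQ → FN
FN → HM
HM → IY
IY → MR
MR → HP
HP → KF
HP → UK
UK → VX
VX → XZ
IY → YE

CS → DQ → FN → HM → IY → MR → HP → KF → UK → VX → XZ → YE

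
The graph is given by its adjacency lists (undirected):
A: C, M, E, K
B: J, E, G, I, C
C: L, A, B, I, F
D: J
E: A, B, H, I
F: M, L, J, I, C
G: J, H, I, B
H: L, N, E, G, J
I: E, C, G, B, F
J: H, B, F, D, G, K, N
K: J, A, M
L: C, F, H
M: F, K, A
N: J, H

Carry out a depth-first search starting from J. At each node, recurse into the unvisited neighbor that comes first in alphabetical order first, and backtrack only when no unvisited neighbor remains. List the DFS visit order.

Visit J
J → B
B → C
C → A
A → E
E → H
H → G
G → I
I → F
F → L
F → M
M → K
H → N
J → D

J, B, C, A, E, H, G, I, F, L, M, K, N, D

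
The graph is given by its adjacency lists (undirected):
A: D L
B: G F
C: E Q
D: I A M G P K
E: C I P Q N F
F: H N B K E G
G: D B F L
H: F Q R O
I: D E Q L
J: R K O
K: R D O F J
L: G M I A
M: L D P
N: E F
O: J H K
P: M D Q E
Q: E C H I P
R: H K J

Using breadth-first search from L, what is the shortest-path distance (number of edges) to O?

Level 0: L
Level 1: A, G, I, M
Level 2: B, D, E, F, P, Q
Level 3: C, H, K, N
Level 4: J, O, R
O first appears at level 4.

4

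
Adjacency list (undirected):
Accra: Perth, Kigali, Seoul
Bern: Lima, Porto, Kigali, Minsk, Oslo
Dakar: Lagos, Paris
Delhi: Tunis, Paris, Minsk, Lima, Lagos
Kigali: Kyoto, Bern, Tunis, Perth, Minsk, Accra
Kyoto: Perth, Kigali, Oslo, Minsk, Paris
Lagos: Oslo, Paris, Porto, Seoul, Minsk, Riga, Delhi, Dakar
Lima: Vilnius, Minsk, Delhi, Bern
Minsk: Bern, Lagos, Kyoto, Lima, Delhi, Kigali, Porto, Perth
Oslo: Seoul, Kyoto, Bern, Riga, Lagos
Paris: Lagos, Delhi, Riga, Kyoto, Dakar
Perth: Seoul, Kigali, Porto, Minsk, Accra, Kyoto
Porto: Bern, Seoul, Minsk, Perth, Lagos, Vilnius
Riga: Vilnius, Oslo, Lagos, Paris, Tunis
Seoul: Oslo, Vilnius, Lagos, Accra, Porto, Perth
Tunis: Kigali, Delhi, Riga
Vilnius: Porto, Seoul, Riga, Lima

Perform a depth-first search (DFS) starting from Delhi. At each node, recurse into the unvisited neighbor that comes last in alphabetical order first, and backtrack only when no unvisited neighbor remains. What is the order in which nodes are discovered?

Delhi Tunis Riga Vilnius Seoul Porto Perth Minsk Lima Bern Oslo Lagos Paris Kyoto Kigali Accra Dakar

Visit Delhi
Delhi → Tunis
Tunis → Riga
Riga → Vilnius
Vilnius → Seoul
Seoul → Porto
Porto → Perth
Perth → Minsk
Minsk → Lima
Lima → Bern
Bern → Oslo
Oslo → Lagos
Lagos → Paris
Paris → Kyoto
Kyoto → Kigali
Kigali → Accra
Paris → Dakar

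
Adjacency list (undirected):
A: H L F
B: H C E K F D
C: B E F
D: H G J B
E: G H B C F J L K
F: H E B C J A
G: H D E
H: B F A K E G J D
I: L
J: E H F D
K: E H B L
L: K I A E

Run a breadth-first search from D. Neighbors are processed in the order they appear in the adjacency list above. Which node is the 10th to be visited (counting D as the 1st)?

Visit D; enqueue H, G, J, B → queue [H, G, J, B]
Visit H; enqueue F, A, K, E → queue [G, J, B, F, A, K, E]
Visit G → queue [J, B, F, A, K, E]
Visit J → queue [B, F, A, K, E]
Visit B; enqueue C → queue [F, A, K, E, C]
Visit F → queue [A, K, E, C]
Visit A; enqueue L → queue [K, E, C, L]
Visit K → queue [E, C, L]
Visit E → queue [C, L]
Visit C → queue [L]
Visit L; enqueue I → queue [I]
Visit I → queue []

Visit order: D, H, G, J, B, F, A, K, E, C, L, I

C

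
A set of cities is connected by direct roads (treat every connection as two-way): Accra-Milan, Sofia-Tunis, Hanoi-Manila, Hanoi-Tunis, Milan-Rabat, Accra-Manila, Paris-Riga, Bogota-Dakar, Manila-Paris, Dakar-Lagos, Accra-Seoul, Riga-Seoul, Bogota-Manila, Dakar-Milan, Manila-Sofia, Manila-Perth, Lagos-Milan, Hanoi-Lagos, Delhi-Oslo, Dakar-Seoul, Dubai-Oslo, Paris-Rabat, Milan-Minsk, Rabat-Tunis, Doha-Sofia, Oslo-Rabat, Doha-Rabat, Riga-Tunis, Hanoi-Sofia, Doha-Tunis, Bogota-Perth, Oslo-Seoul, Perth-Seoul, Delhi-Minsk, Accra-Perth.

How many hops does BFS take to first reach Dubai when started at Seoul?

Level 0: Seoul
Level 1: Accra, Dakar, Oslo, Perth, Riga
Level 2: Bogota, Delhi, Dubai, Lagos, Manila, Milan, Paris, Rabat, Tunis
Level 3: Doha, Hanoi, Minsk, Sofia
Dubai first appears at level 2.

2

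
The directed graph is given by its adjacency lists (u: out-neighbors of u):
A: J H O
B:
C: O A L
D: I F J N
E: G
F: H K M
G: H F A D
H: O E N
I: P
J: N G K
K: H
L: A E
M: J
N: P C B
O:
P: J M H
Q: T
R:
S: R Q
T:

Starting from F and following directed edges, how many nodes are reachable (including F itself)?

16

BFS from F visits: F, H, K, M, E, N, O, J, G, B, C, P, A, D, L, I
Reachable nodes: 16 of 20 total.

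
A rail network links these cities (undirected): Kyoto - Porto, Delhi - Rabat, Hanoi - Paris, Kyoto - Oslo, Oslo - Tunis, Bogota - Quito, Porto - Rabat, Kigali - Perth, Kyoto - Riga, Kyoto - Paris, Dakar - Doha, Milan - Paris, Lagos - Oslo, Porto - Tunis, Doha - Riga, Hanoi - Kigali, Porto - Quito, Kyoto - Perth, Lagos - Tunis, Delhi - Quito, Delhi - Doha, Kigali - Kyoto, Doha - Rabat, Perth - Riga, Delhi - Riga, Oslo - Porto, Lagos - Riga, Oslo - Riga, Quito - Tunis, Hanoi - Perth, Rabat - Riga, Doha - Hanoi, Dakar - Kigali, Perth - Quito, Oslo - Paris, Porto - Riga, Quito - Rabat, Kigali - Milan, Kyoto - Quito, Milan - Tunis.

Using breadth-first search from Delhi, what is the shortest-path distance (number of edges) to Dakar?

2

Level 0: Delhi
Level 1: Doha, Quito, Rabat, Riga
Level 2: Bogota, Dakar, Hanoi, Kyoto, Lagos, Oslo, Perth, Porto, Tunis
Level 3: Kigali, Milan, Paris
Dakar first appears at level 2.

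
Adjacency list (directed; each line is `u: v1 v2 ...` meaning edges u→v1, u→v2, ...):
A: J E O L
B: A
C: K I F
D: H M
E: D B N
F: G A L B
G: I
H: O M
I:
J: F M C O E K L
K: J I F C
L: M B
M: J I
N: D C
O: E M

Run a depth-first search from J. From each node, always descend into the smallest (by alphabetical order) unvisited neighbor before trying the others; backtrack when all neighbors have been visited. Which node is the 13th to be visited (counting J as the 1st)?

L

Visit J
J → C
C → F
F → A
A → E
E → B
E → D
D → H
H → M
M → I
H → O
E → N
A → L
F → G
C → K

Visit order: J, C, F, A, E, B, D, H, M, I, O, N, L, G, K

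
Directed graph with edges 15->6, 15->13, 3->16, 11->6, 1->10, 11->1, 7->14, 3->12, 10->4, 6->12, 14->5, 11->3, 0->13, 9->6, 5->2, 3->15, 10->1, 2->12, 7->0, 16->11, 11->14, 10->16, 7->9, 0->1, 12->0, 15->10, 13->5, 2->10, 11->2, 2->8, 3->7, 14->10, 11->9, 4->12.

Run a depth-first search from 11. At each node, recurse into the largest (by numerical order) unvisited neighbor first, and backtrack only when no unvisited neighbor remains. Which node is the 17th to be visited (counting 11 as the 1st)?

7

Visit 11
11 → 14
14 → 10
10 → 16
10 → 4
4 → 12
12 → 0
0 → 13
13 → 5
5 → 2
2 → 8
0 → 1
11 → 9
9 → 6
11 → 3
3 → 15
3 → 7

Visit order: 11, 14, 10, 16, 4, 12, 0, 13, 5, 2, 8, 1, 9, 6, 3, 15, 7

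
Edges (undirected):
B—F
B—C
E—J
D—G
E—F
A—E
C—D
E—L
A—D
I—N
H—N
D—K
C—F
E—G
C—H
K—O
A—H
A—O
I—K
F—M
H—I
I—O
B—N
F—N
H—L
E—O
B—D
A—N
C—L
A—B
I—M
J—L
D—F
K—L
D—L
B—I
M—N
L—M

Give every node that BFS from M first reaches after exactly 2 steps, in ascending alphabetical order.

A, B, C, D, E, H, J, K, O

Level 0: M
Level 1: F, I, L, N
Level 2: A, B, C, D, E, H, J, K, O
Level 3: G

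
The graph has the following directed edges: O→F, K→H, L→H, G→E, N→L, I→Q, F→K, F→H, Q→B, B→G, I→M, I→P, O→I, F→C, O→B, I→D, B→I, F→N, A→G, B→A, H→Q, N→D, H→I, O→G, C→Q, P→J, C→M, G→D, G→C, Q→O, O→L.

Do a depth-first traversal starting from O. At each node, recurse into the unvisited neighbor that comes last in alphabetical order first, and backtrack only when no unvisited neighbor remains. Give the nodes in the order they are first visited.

Visit O
O → L
L → H
H → Q
Q → B
B → I
I → P
P → J
I → M
I → D
B → G
G → E
G → C
B → A
O → F
F → N
F → K

O → L → H → Q → B → I → P → J → M → D → G → E → C → A → F → N → K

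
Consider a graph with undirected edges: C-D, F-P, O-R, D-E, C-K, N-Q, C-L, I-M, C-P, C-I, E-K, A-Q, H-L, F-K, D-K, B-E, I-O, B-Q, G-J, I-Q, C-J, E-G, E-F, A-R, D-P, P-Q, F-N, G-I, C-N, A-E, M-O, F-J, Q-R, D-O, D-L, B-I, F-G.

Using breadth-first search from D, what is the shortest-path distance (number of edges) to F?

2

Level 0: D
Level 1: C, E, K, L, O, P
Level 2: A, B, F, G, H, I, J, M, N, Q, R
F first appears at level 2.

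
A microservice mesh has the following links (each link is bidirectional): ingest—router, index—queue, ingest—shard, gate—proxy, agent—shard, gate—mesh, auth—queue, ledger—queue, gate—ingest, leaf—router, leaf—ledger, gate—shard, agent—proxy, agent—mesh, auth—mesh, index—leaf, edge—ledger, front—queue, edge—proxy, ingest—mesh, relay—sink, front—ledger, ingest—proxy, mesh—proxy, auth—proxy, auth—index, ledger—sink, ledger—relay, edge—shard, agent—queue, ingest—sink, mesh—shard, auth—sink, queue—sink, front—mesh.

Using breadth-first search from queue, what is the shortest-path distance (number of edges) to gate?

3

Level 0: queue
Level 1: agent, auth, front, index, ledger, sink
Level 2: edge, ingest, leaf, mesh, proxy, relay, shard
Level 3: gate, router
gate first appears at level 3.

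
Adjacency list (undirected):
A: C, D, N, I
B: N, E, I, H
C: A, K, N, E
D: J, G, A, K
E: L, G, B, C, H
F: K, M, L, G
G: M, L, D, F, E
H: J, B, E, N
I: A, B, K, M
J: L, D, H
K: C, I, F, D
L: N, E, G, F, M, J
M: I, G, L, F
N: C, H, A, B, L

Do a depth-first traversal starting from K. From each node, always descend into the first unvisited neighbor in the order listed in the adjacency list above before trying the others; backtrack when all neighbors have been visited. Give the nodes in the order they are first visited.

Visit K
K → C
C → A
A → D
D → J
J → L
L → N
N → H
H → B
B → E
E → G
G → M
M → I
M → F

K -> C -> A -> D -> J -> L -> N -> H -> B -> E -> G -> M -> I -> F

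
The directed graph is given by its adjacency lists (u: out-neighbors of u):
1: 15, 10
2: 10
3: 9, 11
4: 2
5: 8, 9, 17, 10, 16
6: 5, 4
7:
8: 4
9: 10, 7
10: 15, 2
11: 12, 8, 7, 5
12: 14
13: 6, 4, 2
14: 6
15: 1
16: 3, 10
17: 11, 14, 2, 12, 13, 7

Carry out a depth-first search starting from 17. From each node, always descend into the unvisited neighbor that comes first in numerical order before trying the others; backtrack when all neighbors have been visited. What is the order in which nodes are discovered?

17, 2, 10, 15, 1, 7, 11, 5, 8, 4, 9, 16, 3, 12, 14, 6, 13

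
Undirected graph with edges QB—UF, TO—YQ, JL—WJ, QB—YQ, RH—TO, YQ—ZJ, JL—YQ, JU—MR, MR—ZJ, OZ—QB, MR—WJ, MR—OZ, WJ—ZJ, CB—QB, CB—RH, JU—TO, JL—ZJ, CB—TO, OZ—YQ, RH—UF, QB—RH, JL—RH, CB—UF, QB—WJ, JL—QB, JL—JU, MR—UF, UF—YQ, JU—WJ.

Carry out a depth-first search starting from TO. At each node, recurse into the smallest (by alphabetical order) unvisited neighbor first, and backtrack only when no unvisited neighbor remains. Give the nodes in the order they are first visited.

TO CB QB JL JU MR OZ YQ UF RH ZJ WJ

Visit TO
TO → CB
CB → QB
QB → JL
JL → JU
JU → MR
MR → OZ
OZ → YQ
YQ → UF
UF → RH
YQ → ZJ
ZJ → WJ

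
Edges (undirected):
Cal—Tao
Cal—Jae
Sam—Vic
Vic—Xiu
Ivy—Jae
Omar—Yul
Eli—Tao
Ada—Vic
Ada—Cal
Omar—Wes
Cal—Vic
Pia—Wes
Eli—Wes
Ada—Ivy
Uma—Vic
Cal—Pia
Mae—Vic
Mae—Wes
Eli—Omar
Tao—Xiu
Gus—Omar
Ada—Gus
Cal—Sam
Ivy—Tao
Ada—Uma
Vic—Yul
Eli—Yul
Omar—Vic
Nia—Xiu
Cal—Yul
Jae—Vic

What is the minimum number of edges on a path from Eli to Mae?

Level 0: Eli
Level 1: Omar, Tao, Wes, Yul
Level 2: Cal, Gus, Ivy, Mae, Pia, Vic, Xiu
Level 3: Ada, Jae, Nia, Sam, Uma
Mae first appears at level 2.

2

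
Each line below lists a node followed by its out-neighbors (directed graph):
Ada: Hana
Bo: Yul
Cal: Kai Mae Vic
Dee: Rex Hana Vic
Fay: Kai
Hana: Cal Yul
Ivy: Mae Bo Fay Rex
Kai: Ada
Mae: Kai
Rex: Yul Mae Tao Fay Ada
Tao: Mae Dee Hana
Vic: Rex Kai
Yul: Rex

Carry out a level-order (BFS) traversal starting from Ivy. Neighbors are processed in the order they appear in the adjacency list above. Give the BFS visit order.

Ivy -> Mae -> Bo -> Fay -> Rex -> Kai -> Yul -> Tao -> Ada -> Dee -> Hana -> Vic -> Cal

Visit Ivy; enqueue Mae, Bo, Fay, Rex → queue [Mae, Bo, Fay, Rex]
Visit Mae; enqueue Kai → queue [Bo, Fay, Rex, Kai]
Visit Bo; enqueue Yul → queue [Fay, Rex, Kai, Yul]
Visit Fay → queue [Rex, Kai, Yul]
Visit Rex; enqueue Tao, Ada → queue [Kai, Yul, Tao, Ada]
Visit Kai → queue [Yul, Tao, Ada]
Visit Yul → queue [Tao, Ada]
Visit Tao; enqueue Dee, Hana → queue [Ada, Dee, Hana]
Visit Ada → queue [Dee, Hana]
Visit Dee; enqueue Vic → queue [Hana, Vic]
Visit Hana; enqueue Cal → queue [Vic, Cal]
Visit Vic → queue [Cal]
Visit Cal → queue []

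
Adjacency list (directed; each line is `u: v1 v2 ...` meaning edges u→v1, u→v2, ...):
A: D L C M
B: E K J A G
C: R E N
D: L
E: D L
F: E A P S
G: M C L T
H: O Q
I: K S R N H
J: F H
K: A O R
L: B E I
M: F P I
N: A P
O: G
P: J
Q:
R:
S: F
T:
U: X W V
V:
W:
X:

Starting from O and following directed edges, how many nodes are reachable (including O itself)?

BFS from O visits: O, G, C, L, M, T, E, N, R, B, I, F, P, D, A, J, K, H, S, Q
Reachable nodes: 20 of 24 total.

20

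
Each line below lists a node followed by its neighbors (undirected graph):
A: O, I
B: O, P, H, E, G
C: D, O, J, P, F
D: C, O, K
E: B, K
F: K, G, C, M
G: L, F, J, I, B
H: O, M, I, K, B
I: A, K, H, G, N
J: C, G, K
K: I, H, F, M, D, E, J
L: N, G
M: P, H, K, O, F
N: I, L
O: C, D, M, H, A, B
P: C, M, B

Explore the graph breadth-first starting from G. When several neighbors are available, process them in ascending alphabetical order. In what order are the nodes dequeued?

Visit G; enqueue B, F, I, J, L → queue [B, F, I, J, L]
Visit B; enqueue E, H, O, P → queue [F, I, J, L, E, H, O, P]
Visit F; enqueue C, K, M → queue [I, J, L, E, H, O, P, C, K, M]
Visit I; enqueue A, N → queue [J, L, E, H, O, P, C, K, M, A, N]
Visit J → queue [L, E, H, O, P, C, K, M, A, N]
Visit L → queue [E, H, O, P, C, K, M, A, N]
Visit E → queue [H, O, P, C, K, M, A, N]
Visit H → queue [O, P, C, K, M, A, N]
Visit O; enqueue D → queue [P, C, K, M, A, N, D]
Visit P → queue [C, K, M, A, N, D]
Visit C → queue [K, M, A, N, D]
Visit K → queue [M, A, N, D]
Visit M → queue [A, N, D]
Visit A → queue [N, D]
Visit N → queue [D]
Visit D → queue []

G, B, F, I, J, L, E, H, O, P, C, K, M, A, N, D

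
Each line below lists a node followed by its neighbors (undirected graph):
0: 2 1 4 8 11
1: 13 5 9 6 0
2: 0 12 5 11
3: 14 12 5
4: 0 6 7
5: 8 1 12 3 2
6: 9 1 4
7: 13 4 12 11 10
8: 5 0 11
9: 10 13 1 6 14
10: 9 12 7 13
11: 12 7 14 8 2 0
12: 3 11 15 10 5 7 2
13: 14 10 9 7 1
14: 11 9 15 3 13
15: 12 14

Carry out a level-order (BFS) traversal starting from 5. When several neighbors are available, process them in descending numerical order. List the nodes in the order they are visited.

5 → 12 → 8 → 3 → 2 → 1 → 15 → 11 → 10 → 7 → 0 → 14 → 13 → 9 → 6 → 4

Visit 5; enqueue 12, 8, 3, 2, 1 → queue [12, 8, 3, 2, 1]
Visit 12; enqueue 15, 11, 10, 7 → queue [8, 3, 2, 1, 15, 11, 10, 7]
Visit 8; enqueue 0 → queue [3, 2, 1, 15, 11, 10, 7, 0]
Visit 3; enqueue 14 → queue [2, 1, 15, 11, 10, 7, 0, 14]
Visit 2 → queue [1, 15, 11, 10, 7, 0, 14]
Visit 1; enqueue 13, 9, 6 → queue [15, 11, 10, 7, 0, 14, 13, 9, 6]
Visit 15 → queue [11, 10, 7, 0, 14, 13, 9, 6]
Visit 11 → queue [10, 7, 0, 14, 13, 9, 6]
Visit 10 → queue [7, 0, 14, 13, 9, 6]
Visit 7; enqueue 4 → queue [0, 14, 13, 9, 6, 4]
Visit 0 → queue [14, 13, 9, 6, 4]
Visit 14 → queue [13, 9, 6, 4]
Visit 13 → queue [9, 6, 4]
Visit 9 → queue [6, 4]
Visit 6 → queue [4]
Visit 4 → queue []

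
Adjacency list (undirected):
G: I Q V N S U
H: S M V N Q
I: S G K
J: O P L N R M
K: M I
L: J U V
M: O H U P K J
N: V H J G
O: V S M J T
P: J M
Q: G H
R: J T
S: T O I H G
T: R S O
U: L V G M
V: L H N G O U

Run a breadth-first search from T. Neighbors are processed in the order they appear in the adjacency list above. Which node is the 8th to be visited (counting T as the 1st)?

G

Visit T; enqueue R, S, O → queue [R, S, O]
Visit R; enqueue J → queue [S, O, J]
Visit S; enqueue I, H, G → queue [O, J, I, H, G]
Visit O; enqueue V, M → queue [J, I, H, G, V, M]
Visit J; enqueue P, L, N → queue [I, H, G, V, M, P, L, N]
Visit I; enqueue K → queue [H, G, V, M, P, L, N, K]
Visit H; enqueue Q → queue [G, V, M, P, L, N, K, Q]
Visit G; enqueue U → queue [V, M, P, L, N, K, Q, U]
Visit V → queue [M, P, L, N, K, Q, U]
Visit M → queue [P, L, N, K, Q, U]
Visit P → queue [L, N, K, Q, U]
Visit L → queue [N, K, Q, U]
Visit N → queue [K, Q, U]
Visit K → queue [Q, U]
Visit Q → queue [U]
Visit U → queue []

Visit order: T, R, S, O, J, I, H, G, V, M, P, L, N, K, Q, U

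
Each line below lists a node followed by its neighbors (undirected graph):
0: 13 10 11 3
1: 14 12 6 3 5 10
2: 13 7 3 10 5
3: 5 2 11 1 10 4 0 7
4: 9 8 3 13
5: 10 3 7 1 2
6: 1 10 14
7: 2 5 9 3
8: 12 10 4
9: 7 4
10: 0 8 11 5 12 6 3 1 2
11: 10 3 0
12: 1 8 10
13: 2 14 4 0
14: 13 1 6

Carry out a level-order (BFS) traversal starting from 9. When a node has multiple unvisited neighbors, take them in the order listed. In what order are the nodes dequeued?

9 7 4 2 5 3 8 13 10 1 11 0 12 14 6

Visit 9; enqueue 7, 4 → queue [7, 4]
Visit 7; enqueue 2, 5, 3 → queue [4, 2, 5, 3]
Visit 4; enqueue 8, 13 → queue [2, 5, 3, 8, 13]
Visit 2; enqueue 10 → queue [5, 3, 8, 13, 10]
Visit 5; enqueue 1 → queue [3, 8, 13, 10, 1]
Visit 3; enqueue 11, 0 → queue [8, 13, 10, 1, 11, 0]
Visit 8; enqueue 12 → queue [13, 10, 1, 11, 0, 12]
Visit 13; enqueue 14 → queue [10, 1, 11, 0, 12, 14]
Visit 10; enqueue 6 → queue [1, 11, 0, 12, 14, 6]
Visit 1 → queue [11, 0, 12, 14, 6]
Visit 11 → queue [0, 12, 14, 6]
Visit 0 → queue [12, 14, 6]
Visit 12 → queue [14, 6]
Visit 14 → queue [6]
Visit 6 → queue []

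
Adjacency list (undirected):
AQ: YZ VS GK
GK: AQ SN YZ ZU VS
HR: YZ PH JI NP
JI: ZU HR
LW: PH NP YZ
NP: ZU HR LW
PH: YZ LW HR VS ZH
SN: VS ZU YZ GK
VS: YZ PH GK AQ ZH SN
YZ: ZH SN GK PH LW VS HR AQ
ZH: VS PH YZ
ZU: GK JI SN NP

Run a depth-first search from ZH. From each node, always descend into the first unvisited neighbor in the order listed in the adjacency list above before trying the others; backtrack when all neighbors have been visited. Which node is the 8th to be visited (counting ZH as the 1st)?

JI

Visit ZH
ZH → VS
VS → YZ
YZ → SN
SN → ZU
ZU → GK
GK → AQ
ZU → JI
JI → HR
HR → PH
PH → LW
LW → NP

Visit order: ZH, VS, YZ, SN, ZU, GK, AQ, JI, HR, PH, LW, NP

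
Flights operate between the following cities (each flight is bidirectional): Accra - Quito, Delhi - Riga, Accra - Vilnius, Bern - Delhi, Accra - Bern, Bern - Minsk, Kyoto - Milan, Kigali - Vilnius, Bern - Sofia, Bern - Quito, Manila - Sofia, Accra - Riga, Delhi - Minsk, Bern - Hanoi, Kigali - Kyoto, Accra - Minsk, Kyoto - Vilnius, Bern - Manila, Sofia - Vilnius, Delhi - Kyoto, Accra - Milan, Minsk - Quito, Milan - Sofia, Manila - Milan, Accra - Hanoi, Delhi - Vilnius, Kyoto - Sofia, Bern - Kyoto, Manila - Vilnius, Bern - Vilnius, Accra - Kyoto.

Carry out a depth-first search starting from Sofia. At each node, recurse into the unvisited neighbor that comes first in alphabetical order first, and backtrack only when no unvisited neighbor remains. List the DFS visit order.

Sofia Bern Accra Hanoi Kyoto Delhi Minsk Quito Riga Vilnius Kigali Manila Milan

Visit Sofia
Sofia → Bern
Bern → Accra
Accra → Hanoi
Accra → Kyoto
Kyoto → Delhi
Delhi → Minsk
Minsk → Quito
Delhi → Riga
Delhi → Vilnius
Vilnius → Kigali
Vilnius → Manila
Manila → Milan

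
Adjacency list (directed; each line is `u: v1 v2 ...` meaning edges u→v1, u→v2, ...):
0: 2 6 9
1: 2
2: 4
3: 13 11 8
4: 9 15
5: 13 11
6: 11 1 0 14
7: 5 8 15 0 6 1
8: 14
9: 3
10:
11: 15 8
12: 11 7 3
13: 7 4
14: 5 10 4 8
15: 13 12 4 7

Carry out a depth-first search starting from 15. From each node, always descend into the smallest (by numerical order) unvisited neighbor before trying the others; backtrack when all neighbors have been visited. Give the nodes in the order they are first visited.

Visit 15
15 → 4
4 → 9
9 → 3
3 → 8
8 → 14
14 → 5
5 → 11
5 → 13
13 → 7
7 → 0
0 → 2
0 → 6
6 → 1
14 → 10
15 → 12

15, 4, 9, 3, 8, 14, 5, 11, 13, 7, 0, 2, 6, 1, 10, 12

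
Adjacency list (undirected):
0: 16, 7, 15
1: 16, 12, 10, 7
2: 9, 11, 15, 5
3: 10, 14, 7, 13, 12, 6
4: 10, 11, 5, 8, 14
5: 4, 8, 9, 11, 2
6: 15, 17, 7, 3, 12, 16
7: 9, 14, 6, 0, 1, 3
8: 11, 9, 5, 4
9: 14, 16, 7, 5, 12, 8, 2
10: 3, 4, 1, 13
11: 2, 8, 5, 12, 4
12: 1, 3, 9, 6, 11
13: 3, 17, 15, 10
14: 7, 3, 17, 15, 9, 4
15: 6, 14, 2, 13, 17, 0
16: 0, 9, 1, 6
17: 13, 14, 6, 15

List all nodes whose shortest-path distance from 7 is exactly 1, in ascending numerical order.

0, 1, 3, 6, 9, 14

Level 0: 7
Level 1: 0, 1, 3, 6, 9, 14
Level 2: 2, 4, 5, 8, 10, 12, 13, 15, 16, 17
Level 3: 11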